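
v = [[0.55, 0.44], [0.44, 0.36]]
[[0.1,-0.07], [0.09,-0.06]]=v @[[-0.06,-0.18], [0.31,0.06]]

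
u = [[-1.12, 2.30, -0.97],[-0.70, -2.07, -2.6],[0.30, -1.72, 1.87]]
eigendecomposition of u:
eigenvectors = [[-0.46, -0.95, -0.79], [-0.38, 0.23, 0.55], [0.80, 0.20, 0.28]]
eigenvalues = [2.52, -1.46, -2.38]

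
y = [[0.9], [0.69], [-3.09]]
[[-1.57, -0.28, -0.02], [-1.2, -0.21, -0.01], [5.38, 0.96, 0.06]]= y @ [[-1.74, -0.31, -0.02]]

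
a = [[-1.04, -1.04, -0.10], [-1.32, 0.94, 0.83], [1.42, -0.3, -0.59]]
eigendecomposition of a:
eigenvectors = [[0.62, 0.29, -0.37], [0.49, -0.37, 0.80], [-0.62, 0.88, -0.46]]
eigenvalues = [-1.77, 0.0, 1.07]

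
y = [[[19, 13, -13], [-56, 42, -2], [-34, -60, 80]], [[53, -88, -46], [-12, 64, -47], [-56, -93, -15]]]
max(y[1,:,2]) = -15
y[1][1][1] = 64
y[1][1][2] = -47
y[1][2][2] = -15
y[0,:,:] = [[19, 13, -13], [-56, 42, -2], [-34, -60, 80]]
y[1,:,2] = [-46, -47, -15]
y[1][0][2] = -46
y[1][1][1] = 64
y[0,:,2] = [-13, -2, 80]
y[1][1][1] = 64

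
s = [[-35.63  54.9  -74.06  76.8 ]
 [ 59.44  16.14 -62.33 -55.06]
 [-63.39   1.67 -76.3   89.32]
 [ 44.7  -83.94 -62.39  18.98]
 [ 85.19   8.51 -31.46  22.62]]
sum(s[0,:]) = 22.00999999999999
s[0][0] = -35.63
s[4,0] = 85.19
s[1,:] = [59.44, 16.14, -62.33, -55.06]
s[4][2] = -31.46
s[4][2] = -31.46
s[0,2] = -74.06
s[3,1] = -83.94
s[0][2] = -74.06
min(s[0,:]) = -74.06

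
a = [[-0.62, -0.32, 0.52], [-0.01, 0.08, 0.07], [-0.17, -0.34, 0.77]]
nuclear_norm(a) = 1.63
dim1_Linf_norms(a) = [0.62, 0.08, 0.77]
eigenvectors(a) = [[-0.99, 0.35, 0.07], [-0.0, 0.1, -0.89], [-0.13, 0.93, -0.44]]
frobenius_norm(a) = 1.23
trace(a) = 0.23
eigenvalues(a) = [-0.55, 0.67, 0.12]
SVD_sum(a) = [[-0.40, -0.33, 0.65], [-0.01, -0.01, 0.02], [-0.39, -0.33, 0.64]] + [[-0.22,0.01,-0.13], [0.02,-0.0,0.01], [0.22,-0.01,0.13]] + [[-0.0,0.00,0.0], [-0.02,0.09,0.04], [0.0,-0.01,-0.00]]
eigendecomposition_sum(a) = [[-0.58, -0.17, 0.24], [-0.00, -0.0, 0.0], [-0.08, -0.02, 0.03]] + [[-0.04, -0.14, 0.28], [-0.01, -0.04, 0.08], [-0.10, -0.38, 0.75]] + [[-0.0, -0.01, 0.00], [0.0, 0.12, -0.01], [0.00, 0.06, -0.01]]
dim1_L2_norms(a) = [0.87, 0.11, 0.86]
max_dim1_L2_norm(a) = 0.87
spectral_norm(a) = 1.17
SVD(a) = [[-0.71, 0.70, -0.03], [-0.02, -0.07, -1.00], [-0.7, -0.71, 0.06]] @ diag([1.1673642390639494, 0.3649447924630712, 0.10037943917323111]) @ [[0.48, 0.40, -0.78], [-0.86, 0.03, -0.51], [0.18, -0.92, -0.36]]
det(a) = -0.04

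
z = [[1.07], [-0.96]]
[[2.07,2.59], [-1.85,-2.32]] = z @ [[1.93, 2.42]]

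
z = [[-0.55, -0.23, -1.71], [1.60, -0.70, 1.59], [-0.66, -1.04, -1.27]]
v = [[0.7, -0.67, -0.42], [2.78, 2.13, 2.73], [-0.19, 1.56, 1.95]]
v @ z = [[-1.18,  0.74,  -1.73], [0.08,  -4.97,  -4.83], [1.31,  -3.08,  0.33]]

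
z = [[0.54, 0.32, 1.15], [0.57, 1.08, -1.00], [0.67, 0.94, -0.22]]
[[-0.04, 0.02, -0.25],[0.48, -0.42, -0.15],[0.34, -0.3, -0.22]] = z@[[0.44, 0.0, -0.04], [-0.01, -0.3, -0.24], [-0.24, 0.1, -0.13]]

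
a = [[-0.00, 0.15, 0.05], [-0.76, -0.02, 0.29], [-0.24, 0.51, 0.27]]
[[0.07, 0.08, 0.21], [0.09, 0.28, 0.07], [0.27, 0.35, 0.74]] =a@[[0.02,  -0.36,  -0.02], [0.33,  0.48,  1.3], [0.39,  0.07,  0.28]]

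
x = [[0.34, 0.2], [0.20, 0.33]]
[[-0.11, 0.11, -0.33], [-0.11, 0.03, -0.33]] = x @ [[-0.2,0.44,-0.62], [-0.2,-0.18,-0.62]]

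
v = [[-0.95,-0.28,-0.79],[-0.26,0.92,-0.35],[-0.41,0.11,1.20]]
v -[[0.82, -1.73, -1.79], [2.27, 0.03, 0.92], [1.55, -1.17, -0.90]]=[[-1.77, 1.45, 1.0], [-2.53, 0.89, -1.27], [-1.96, 1.28, 2.10]]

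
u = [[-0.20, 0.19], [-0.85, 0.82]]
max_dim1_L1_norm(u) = 1.67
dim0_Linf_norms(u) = [0.85, 0.82]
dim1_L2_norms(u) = [0.28, 1.18]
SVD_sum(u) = [[-0.20, 0.19],[-0.85, 0.82]] + [[-0.00, -0.0], [0.0, 0.0]]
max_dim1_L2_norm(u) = 1.18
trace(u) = 0.62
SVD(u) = [[-0.23, -0.97],[-0.97, 0.23]] @ diag([1.2128461366461099, 0.002061267232885247]) @ [[0.72, -0.69], [0.69, 0.72]]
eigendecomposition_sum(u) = [[-0.01, 0.00], [-0.01, 0.00]] + [[-0.19, 0.19], [-0.84, 0.82]]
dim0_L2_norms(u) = [0.87, 0.84]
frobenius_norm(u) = 1.21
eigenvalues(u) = [-0.0, 0.62]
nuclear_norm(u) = 1.21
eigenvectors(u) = [[-0.70, -0.22], [-0.72, -0.97]]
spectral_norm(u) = 1.21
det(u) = -0.00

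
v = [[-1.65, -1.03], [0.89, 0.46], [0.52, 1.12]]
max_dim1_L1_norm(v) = 2.68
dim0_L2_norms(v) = [1.95, 1.59]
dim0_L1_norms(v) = [3.06, 2.61]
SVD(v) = [[-0.79, 0.35], [0.4, -0.31], [0.45, 0.89]] @ diag([2.433061412622184, 0.626188599711736]) @ [[0.78, 0.62], [-0.62, 0.78]]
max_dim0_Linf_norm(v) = 1.65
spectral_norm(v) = 2.43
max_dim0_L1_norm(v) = 3.06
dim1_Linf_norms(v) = [1.65, 0.89, 1.12]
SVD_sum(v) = [[-1.51, -1.20],[0.77, 0.61],[0.86, 0.69]] + [[-0.14, 0.17],  [0.12, -0.15],  [-0.34, 0.43]]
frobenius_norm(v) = 2.51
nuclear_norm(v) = 3.06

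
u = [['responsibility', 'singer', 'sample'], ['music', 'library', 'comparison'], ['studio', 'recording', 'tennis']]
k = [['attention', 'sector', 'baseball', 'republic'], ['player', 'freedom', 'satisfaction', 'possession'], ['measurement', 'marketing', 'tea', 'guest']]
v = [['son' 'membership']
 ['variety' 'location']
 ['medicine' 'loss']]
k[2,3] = 'guest'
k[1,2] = 'satisfaction'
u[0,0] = 'responsibility'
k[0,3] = 'republic'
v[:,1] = ['membership', 'location', 'loss']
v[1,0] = 'variety'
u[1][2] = 'comparison'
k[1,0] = 'player'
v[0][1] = 'membership'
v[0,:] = ['son', 'membership']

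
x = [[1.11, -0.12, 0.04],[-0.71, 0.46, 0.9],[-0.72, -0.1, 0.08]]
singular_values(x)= [1.62, 0.81, 0.17]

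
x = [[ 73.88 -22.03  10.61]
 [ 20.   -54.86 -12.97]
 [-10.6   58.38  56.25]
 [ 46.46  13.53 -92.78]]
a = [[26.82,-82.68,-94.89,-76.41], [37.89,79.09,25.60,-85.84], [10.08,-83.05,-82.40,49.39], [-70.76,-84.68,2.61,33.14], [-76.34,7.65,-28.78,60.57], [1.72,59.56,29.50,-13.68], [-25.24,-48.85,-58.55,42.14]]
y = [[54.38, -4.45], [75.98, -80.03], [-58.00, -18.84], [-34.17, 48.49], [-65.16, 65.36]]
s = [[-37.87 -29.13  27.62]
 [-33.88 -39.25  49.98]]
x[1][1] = -54.86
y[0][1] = -4.45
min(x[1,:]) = -54.86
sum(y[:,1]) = 10.529999999999994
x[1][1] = -54.86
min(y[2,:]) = -58.0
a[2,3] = 49.39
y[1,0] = 75.98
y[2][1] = -18.84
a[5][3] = -13.68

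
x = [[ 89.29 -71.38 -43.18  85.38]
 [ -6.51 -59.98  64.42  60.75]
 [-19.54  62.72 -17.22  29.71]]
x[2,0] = -19.54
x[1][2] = 64.42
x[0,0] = 89.29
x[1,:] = [-6.51, -59.98, 64.42, 60.75]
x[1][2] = 64.42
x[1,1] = -59.98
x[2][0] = -19.54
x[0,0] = 89.29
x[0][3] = 85.38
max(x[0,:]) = 89.29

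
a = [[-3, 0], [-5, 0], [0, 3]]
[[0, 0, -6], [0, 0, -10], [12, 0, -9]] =a@[[0, 0, 2], [4, 0, -3]]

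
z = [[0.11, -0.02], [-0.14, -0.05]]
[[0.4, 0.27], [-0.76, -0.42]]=z@ [[4.26, 2.66], [3.32, 1.01]]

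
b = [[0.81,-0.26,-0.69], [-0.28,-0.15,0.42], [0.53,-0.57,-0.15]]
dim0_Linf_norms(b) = [0.81, 0.57, 0.69]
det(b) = 0.00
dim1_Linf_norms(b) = [0.81, 0.42, 0.57]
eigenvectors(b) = [[(-0.55-0.37j), (-0.55+0.37j), (0.66+0j)], [(-0.01+0.27j), -0.01-0.27j, 0.45+0.00j], [(-0.7+0j), -0.70-0.00j, 0.60+0.00j]]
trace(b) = 0.51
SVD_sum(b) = [[0.82,-0.37,-0.62], [-0.3,0.13,0.23], [0.51,-0.23,-0.38]] + [[-0.01, 0.11, -0.07], [0.02, -0.28, 0.19], [0.02, -0.34, 0.23]] + [[0.0, 0.0, 0.00], [0.00, 0.0, 0.0], [-0.00, -0.0, -0.0]]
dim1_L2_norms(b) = [1.1, 0.53, 0.79]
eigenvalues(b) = [(0.25+0.5j), (0.25-0.5j), 0j]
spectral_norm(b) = 1.34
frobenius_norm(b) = 1.45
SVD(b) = [[-0.81, 0.24, -0.54], [0.30, -0.62, -0.72], [-0.50, -0.75, 0.43]] @ diag([1.340808232838188, 0.5546469214784658, 0.0002743133176237278]) @ [[-0.75, 0.34, 0.57], [-0.05, 0.82, -0.56], [-0.66, -0.45, -0.60]]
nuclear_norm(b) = 1.90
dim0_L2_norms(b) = [1.01, 0.64, 0.82]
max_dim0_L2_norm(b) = 1.01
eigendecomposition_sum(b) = [[0.40-0.16j, -0.13-0.29j, (-0.34+0.39j)], [(-0.14-0.11j), (-0.08+0.11j), 0.21+0.04j], [0.26-0.38j, (-0.29-0.18j), (-0.07+0.55j)]] + [[(0.4+0.16j), (-0.13+0.29j), (-0.34-0.39j)], [-0.14+0.11j, -0.08-0.11j, 0.21-0.04j], [0.26+0.38j, (-0.29+0.18j), (-0.07-0.55j)]] + [[0j,  0.00+0.00j,  -0.00-0.00j],[0.00+0.00j,  0.00+0.00j,  -0.00-0.00j],[0.00+0.00j,  0.00+0.00j,  -0.00-0.00j]]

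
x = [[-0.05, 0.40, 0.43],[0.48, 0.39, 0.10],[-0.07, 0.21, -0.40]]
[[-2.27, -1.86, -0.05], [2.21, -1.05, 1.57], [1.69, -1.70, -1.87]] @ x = [[-0.78,-1.64,-1.14], [-0.72,0.8,0.22], [-0.77,-0.38,1.30]]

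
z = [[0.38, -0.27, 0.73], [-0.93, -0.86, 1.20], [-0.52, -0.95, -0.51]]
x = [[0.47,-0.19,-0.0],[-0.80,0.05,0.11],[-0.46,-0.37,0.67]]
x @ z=[[0.36,  0.04,  0.12], [-0.41,  0.07,  -0.58], [-0.18,  -0.19,  -1.12]]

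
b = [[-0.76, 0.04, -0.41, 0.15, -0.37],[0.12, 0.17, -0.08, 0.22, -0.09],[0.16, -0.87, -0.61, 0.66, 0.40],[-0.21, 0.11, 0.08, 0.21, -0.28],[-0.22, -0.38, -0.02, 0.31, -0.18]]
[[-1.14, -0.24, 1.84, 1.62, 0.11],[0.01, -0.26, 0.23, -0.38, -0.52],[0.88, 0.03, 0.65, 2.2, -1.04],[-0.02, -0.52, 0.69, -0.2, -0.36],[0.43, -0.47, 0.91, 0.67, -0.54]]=b @ [[0.75, 0.03, -0.85, -1.76, -1.04], [-0.95, -0.03, -0.42, -1.19, 0.28], [1.4, -0.62, -1.09, -1.75, 0.15], [1.02, -1.08, 0.71, -0.05, -1.49], [0.29, 0.83, -1.78, 1.03, 1.11]]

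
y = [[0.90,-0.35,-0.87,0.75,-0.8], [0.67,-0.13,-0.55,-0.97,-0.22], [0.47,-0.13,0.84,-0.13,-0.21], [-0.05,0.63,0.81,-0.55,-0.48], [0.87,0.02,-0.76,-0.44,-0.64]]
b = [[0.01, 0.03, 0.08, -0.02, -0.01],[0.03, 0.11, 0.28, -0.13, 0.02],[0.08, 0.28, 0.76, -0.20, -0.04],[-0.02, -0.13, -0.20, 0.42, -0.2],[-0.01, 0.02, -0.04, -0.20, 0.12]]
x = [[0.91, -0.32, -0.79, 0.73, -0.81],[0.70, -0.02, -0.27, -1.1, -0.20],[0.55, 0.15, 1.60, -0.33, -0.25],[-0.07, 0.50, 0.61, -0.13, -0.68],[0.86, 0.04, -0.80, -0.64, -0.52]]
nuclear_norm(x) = 6.25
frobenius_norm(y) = 3.03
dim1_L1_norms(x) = [3.56, 2.29, 2.88, 1.99, 2.86]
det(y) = 0.16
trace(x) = 1.84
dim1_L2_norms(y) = [1.7, 1.33, 1.0, 1.26, 1.39]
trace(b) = 1.42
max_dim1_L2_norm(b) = 0.84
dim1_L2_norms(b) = [0.09, 0.33, 0.84, 0.52, 0.24]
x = y + b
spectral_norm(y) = 2.23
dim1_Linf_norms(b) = [0.08, 0.28, 0.76, 0.42, 0.2]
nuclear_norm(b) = 1.43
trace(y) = 0.42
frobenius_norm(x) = 3.28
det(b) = 0.00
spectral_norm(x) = 2.20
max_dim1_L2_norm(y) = 1.7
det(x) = 0.35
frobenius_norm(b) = 1.07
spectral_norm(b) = 0.97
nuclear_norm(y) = 5.66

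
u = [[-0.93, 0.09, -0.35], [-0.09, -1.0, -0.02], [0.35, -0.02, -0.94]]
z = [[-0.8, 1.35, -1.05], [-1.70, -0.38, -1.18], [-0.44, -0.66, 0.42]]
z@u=[[0.26, -1.4, 1.24], [1.2, 0.25, 1.71], [0.62, 0.61, -0.23]]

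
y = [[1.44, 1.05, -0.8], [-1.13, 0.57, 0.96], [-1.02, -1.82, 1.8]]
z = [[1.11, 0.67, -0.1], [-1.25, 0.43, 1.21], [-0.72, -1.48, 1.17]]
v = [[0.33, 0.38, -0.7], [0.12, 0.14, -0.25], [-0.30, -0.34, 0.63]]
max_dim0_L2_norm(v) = 0.97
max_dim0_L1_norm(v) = 1.58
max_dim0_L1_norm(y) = 3.59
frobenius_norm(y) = 3.73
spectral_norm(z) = 2.54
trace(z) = 2.71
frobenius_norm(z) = 3.00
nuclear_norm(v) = 1.21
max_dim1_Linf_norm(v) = 0.7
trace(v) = 1.10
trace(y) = 3.81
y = v + z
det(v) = -0.00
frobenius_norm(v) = 1.20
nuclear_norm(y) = 5.43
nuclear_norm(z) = 4.70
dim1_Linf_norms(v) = [0.7, 0.25, 0.63]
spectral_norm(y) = 3.40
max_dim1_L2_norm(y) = 2.76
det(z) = 2.73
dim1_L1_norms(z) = [1.88, 2.89, 3.37]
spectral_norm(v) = 1.20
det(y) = 2.99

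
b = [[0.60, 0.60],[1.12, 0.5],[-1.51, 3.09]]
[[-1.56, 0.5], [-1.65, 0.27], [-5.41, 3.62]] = b @[[-0.57, -0.23], [-2.03, 1.06]]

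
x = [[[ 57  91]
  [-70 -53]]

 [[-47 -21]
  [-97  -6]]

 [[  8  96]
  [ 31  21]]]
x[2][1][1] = 21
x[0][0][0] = 57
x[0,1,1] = -53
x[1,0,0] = -47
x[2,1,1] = 21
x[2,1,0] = 31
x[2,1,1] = 21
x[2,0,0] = 8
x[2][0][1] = 96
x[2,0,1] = 96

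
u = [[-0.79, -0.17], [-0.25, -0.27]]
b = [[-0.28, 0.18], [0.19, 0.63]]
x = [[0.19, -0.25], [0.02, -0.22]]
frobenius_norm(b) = 0.74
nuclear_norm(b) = 0.98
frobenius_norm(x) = 0.38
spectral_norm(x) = 0.37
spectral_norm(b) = 0.67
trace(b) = 0.35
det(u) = 0.17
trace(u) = -1.06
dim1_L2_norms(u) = [0.81, 0.37]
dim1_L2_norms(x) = [0.31, 0.22]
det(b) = -0.21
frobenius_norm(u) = 0.89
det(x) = -0.04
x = u @ b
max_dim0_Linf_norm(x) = 0.25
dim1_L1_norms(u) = [0.96, 0.52]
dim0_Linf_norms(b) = [0.28, 0.63]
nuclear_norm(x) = 0.47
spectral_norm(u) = 0.87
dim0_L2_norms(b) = [0.34, 0.66]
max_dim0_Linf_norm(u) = 0.79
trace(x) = -0.03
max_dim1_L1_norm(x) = 0.44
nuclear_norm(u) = 1.06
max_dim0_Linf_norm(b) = 0.63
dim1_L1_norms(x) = [0.44, 0.24]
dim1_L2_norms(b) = [0.33, 0.66]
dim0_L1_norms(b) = [0.47, 0.81]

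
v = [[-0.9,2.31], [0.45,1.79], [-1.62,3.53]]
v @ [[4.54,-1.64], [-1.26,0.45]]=[[-7.0, 2.52], [-0.21, 0.07], [-11.8, 4.25]]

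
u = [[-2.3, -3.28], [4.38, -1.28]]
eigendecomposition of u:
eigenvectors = [[0.09-0.65j, (0.09+0.65j)], [-0.76+0.00j, -0.76-0.00j]]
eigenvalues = [(-1.79+3.76j), (-1.79-3.76j)]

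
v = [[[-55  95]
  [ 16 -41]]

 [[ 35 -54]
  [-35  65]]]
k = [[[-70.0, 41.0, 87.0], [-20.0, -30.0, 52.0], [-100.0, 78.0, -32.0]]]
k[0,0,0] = -70.0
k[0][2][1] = 78.0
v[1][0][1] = -54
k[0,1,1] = -30.0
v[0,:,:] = [[-55, 95], [16, -41]]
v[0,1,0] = 16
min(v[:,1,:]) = -41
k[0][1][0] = -20.0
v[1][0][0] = 35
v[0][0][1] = 95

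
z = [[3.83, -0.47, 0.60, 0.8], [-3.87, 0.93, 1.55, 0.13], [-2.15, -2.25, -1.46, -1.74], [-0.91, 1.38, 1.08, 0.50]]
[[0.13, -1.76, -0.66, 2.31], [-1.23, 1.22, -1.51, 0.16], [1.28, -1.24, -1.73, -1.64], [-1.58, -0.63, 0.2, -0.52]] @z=[[6.63, 2.97, 0.81, 2.18], [-6.33, 5.33, 3.53, 1.88], [14.91, -0.13, -0.4, 3.05], [-3.57, -1.01, -2.78, -1.95]]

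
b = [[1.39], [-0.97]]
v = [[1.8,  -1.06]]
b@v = [[2.50, -1.47],[-1.75, 1.03]]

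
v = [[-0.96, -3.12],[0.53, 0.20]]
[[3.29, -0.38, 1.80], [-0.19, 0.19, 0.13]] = v @ [[0.05, 0.36, 0.53], [-1.07, 0.01, -0.74]]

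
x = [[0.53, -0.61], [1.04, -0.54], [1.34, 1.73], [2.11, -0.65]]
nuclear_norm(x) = 4.78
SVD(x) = [[-0.19, -0.31], [-0.37, -0.28], [-0.5, 0.84], [-0.76, -0.34]] @ diag([2.7588550649744765, 2.0194104908276262]) @ [[-1.0,  -0.02], [-0.02,  1.0]]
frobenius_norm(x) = 3.42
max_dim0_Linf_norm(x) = 2.11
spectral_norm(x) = 2.76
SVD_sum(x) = [[0.52, 0.01], [1.03, 0.02], [1.37, 0.02], [2.1, 0.04]] + [[0.01, -0.62],[0.01, -0.56],[-0.03, 1.71],[0.01, -0.69]]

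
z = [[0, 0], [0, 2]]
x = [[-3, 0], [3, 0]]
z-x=[[3, 0], [-3, 2]]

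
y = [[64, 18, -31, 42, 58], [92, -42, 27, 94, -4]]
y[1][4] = -4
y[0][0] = 64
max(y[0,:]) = 64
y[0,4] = 58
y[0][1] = 18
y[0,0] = 64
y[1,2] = 27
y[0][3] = 42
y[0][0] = 64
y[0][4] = 58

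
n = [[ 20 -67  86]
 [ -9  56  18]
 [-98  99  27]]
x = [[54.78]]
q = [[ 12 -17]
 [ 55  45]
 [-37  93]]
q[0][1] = -17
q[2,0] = -37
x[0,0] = 54.78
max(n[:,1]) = 99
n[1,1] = 56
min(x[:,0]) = 54.78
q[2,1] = 93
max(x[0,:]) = 54.78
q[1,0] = 55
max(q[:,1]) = 93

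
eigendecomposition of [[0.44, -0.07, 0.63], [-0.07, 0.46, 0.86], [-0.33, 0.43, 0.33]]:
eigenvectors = [[0.47, 0.79, -0.6], [0.8, 0.61, -0.72], [0.38, 0.03, 0.34]]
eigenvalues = [0.83, 0.41, -0.0]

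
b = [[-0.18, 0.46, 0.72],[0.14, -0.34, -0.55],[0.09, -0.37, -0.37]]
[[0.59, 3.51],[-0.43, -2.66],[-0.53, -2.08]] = b @ [[0.70, -0.10], [1.65, 2.08], [-0.06, 3.52]]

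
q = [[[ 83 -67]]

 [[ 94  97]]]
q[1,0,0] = 94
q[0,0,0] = 83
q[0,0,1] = -67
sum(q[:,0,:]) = 207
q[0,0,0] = 83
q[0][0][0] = 83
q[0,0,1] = -67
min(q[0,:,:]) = -67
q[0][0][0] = 83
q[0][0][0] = 83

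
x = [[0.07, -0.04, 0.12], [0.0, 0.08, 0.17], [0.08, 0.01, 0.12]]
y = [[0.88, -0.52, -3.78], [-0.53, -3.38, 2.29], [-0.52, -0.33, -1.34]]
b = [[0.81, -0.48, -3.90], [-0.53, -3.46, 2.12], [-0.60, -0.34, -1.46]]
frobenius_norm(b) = 5.95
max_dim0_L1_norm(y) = 7.41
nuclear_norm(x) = 0.39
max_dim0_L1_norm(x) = 0.41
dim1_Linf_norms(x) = [0.12, 0.17, 0.12]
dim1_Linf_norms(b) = [3.9, 3.46, 1.46]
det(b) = 13.05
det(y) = 11.62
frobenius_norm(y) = 5.87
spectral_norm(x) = 0.26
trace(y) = -3.84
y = x + b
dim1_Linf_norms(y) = [3.78, 3.38, 1.34]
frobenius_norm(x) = 0.28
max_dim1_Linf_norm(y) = 3.78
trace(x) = 0.27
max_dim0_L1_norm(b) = 7.48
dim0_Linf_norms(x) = [0.08, 0.08, 0.17]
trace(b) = -4.11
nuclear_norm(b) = 8.98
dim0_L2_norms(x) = [0.11, 0.09, 0.24]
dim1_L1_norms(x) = [0.23, 0.25, 0.21]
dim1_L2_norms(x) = [0.14, 0.19, 0.14]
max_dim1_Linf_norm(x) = 0.17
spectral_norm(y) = 4.94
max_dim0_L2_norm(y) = 4.62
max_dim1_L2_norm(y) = 4.12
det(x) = -0.00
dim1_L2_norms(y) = [3.92, 4.12, 1.47]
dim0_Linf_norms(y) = [0.88, 3.38, 3.78]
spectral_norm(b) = 4.96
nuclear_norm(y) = 8.78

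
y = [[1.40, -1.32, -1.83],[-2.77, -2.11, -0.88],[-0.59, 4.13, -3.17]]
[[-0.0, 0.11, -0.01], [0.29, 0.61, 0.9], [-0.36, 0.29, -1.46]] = y@[[-0.05, -0.14, -0.14], [-0.08, -0.05, -0.29], [0.02, -0.13, 0.11]]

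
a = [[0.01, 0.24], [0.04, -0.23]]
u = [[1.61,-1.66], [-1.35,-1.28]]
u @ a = [[-0.05, 0.77], [-0.06, -0.03]]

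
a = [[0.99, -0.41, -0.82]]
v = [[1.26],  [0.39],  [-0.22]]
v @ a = [[1.25, -0.52, -1.03],  [0.39, -0.16, -0.32],  [-0.22, 0.09, 0.18]]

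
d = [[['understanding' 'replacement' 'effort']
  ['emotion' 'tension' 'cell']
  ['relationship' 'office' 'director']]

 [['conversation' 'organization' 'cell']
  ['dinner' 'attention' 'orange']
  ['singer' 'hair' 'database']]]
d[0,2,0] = 'relationship'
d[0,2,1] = 'office'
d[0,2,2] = 'director'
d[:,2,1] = ['office', 'hair']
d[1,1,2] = 'orange'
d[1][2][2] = 'database'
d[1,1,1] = 'attention'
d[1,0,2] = 'cell'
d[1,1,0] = 'dinner'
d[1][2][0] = 'singer'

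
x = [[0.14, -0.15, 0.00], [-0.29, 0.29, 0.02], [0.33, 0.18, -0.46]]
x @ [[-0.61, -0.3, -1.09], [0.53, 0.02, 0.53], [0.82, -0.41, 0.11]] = [[-0.16, -0.05, -0.23], [0.35, 0.08, 0.47], [-0.48, 0.09, -0.31]]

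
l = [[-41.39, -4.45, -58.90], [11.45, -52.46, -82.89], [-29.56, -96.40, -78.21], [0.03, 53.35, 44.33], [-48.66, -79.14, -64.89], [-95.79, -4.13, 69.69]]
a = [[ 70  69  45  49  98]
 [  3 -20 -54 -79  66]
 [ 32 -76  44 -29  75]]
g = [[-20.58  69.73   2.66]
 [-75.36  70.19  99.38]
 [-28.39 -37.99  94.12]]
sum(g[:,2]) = 196.16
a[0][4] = 98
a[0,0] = 70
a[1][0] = 3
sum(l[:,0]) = -203.92000000000002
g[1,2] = 99.38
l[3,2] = 44.33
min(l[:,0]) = -95.79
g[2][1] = -37.99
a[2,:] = [32, -76, 44, -29, 75]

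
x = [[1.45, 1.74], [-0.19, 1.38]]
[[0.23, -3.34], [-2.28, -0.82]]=x@[[1.84,-1.37], [-1.40,-0.78]]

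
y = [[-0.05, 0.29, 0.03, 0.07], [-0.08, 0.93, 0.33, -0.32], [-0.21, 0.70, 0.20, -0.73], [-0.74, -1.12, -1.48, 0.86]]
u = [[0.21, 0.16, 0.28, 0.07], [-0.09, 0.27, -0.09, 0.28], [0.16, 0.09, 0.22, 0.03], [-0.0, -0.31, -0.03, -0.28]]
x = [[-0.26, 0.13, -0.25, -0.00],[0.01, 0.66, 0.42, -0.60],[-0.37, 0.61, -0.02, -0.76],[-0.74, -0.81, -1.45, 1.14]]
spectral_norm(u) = 0.61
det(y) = -0.00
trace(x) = 1.52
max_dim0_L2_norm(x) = 1.53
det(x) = -0.00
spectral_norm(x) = 2.40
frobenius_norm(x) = 2.61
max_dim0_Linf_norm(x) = 1.45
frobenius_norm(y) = 2.65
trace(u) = 0.42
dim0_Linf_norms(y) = [0.74, 1.12, 1.48, 0.86]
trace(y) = 1.94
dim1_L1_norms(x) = [0.64, 1.69, 1.76, 4.14]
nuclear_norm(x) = 3.57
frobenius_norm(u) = 0.76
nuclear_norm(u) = 1.07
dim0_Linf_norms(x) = [0.74, 0.81, 1.45, 1.14]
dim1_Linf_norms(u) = [0.28, 0.28, 0.22, 0.31]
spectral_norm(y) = 2.47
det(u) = 0.00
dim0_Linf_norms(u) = [0.21, 0.31, 0.28, 0.28]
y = u + x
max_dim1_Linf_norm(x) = 1.45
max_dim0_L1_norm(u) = 0.83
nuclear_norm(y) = 3.74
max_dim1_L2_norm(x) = 2.15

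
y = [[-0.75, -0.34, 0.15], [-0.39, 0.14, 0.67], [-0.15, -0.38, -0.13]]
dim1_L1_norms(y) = [1.24, 1.2, 0.66]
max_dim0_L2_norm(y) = 0.86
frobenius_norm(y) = 1.23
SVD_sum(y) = [[-0.64, -0.17, 0.40], [-0.53, -0.14, 0.32], [-0.12, -0.03, 0.07]] + [[-0.07, -0.21, -0.21],[0.11, 0.32, 0.32],[-0.09, -0.27, -0.26]] + [[-0.03, 0.05, -0.03], [0.03, -0.04, 0.03], [0.06, -0.08, 0.06]]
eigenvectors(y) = [[-0.93+0.00j, -0.27+0.23j, (-0.27-0.23j)], [-0.16+0.00j, 0.72+0.00j, 0.72-0.00j], [(-0.32+0j), (-0.3+0.52j), (-0.3-0.52j)]]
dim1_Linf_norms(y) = [0.75, 0.67, 0.38]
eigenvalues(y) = [(-0.76+0j), (0.01+0.36j), (0.01-0.36j)]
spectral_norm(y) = 1.01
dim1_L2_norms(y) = [0.84, 0.79, 0.43]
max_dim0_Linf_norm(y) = 0.75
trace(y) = -0.74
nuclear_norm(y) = 1.84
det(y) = -0.10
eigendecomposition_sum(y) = [[-0.86+0.00j, -0.16-0.00j, 0.38-0.00j],[(-0.15+0j), (-0.03-0j), 0.07-0.00j],[(-0.3+0j), -0.06-0.00j, (0.13-0j)]] + [[(0.06-0.03j),(-0.09-0.04j),(-0.12+0.09j)], [(-0.12-0.03j),0.08+0.17j,(0.3+0.01j)], [(0.07-0.07j),(-0.16-0.01j),-0.13+0.22j]] + [[0.06+0.03j, -0.09+0.04j, (-0.12-0.09j)], [-0.12+0.03j, (0.08-0.17j), (0.3-0.01j)], [0.07+0.07j, (-0.16+0.01j), -0.13-0.22j]]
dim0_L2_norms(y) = [0.86, 0.53, 0.7]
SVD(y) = [[-0.77, 0.45, -0.45],[-0.63, -0.68, 0.37],[-0.14, 0.57, 0.81]] @ diag([1.0120594979477269, 0.6776864640153095, 0.14654906722399075]) @ [[0.83,0.22,-0.51], [-0.24,-0.69,-0.69], [0.51,-0.69,0.52]]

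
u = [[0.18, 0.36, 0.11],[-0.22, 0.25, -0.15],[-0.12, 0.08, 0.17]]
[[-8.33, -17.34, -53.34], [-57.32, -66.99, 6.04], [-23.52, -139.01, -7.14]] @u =[[8.72,-11.60,-7.38], [3.7,-36.90,4.77], [27.21,-43.79,17.05]]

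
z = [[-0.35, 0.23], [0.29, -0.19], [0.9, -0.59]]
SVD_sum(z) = [[-0.35, 0.23], [0.29, -0.19], [0.9, -0.59]] + [[0.0, 0.0], [0.00, 0.00], [0.00, 0.0]]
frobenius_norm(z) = 1.21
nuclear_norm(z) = 1.21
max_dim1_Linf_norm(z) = 0.9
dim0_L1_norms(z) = [1.54, 1.01]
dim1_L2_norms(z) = [0.42, 0.35, 1.08]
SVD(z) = [[-0.35, -0.92], [0.29, -0.29], [0.89, -0.26]] @ diag([1.2056947348437823, 0.0004542796295583332]) @ [[0.84,  -0.55],[-0.55,  -0.84]]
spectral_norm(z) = 1.21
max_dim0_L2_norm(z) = 1.01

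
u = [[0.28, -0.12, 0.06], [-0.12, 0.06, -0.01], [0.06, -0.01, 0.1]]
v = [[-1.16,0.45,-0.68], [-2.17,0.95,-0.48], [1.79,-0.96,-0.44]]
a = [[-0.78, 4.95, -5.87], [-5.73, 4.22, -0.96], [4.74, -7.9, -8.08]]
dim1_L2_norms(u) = [0.31, 0.13, 0.12]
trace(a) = -4.64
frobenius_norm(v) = 3.49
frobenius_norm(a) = 16.16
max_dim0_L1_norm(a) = 17.07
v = a @ u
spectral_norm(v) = 3.37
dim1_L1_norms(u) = [0.46, 0.19, 0.17]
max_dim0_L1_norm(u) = 0.46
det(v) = -0.06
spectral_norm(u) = 0.35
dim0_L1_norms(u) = [0.46, 0.19, 0.17]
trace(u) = 0.44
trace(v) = -0.65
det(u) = 0.00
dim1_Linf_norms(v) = [1.16, 2.17, 1.79]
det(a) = -367.49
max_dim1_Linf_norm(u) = 0.28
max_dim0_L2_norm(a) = 10.23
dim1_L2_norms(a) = [7.72, 7.18, 12.25]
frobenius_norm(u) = 0.36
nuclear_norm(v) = 4.28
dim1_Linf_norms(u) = [0.28, 0.12, 0.1]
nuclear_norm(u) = 0.44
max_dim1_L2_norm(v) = 2.42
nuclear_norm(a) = 25.15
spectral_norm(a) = 13.18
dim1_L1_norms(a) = [11.6, 10.91, 20.72]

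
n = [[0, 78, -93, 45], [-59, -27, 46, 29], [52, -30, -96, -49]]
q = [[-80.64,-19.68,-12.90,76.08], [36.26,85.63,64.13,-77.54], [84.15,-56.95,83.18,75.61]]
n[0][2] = -93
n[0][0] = 0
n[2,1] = -30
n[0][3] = 45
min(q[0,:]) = -80.64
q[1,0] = 36.26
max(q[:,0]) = 84.15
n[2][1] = -30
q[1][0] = 36.26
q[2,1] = -56.95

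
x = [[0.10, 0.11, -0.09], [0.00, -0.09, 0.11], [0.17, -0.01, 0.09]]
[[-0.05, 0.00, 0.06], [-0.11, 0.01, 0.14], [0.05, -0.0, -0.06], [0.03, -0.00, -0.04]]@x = [[0.01, -0.01, 0.01], [0.01, -0.01, 0.02], [-0.01, 0.01, -0.01], [-0.00, 0.00, -0.01]]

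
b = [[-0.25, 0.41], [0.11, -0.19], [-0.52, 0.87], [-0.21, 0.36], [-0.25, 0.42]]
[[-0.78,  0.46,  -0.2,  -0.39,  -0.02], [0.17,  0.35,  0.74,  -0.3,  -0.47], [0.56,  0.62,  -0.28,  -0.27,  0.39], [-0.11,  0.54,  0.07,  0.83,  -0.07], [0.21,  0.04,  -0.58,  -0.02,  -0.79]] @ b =[[0.44,-0.73], [-0.21,0.34], [0.03,-0.07], [-0.11,0.18], [0.46,-0.77]]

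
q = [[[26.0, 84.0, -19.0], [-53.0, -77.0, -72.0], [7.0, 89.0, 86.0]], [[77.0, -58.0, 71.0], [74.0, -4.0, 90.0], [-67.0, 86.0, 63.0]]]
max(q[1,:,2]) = 90.0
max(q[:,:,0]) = 77.0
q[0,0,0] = 26.0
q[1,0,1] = -58.0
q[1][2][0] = -67.0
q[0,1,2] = -72.0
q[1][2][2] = 63.0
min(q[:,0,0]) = 26.0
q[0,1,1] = -77.0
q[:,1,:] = [[-53.0, -77.0, -72.0], [74.0, -4.0, 90.0]]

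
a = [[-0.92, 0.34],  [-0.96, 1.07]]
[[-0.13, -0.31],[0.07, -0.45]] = a @ [[0.24, 0.27],  [0.28, -0.18]]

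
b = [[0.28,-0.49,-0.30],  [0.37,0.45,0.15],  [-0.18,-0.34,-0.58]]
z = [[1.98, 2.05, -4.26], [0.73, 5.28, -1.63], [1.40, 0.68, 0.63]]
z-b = [[1.7, 2.54, -3.96], [0.36, 4.83, -1.78], [1.58, 1.02, 1.21]]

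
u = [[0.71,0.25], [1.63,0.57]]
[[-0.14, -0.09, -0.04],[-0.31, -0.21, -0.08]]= u@ [[-0.12, -0.25, 0.09], [-0.2, 0.35, -0.40]]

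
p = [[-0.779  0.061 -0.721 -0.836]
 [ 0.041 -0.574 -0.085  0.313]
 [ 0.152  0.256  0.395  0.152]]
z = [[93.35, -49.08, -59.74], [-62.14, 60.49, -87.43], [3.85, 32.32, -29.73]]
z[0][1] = -49.08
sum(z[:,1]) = 43.730000000000004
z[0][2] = -59.74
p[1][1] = -0.574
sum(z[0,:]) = -15.470000000000006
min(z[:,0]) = -62.14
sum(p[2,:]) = 0.9550000000000001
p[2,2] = 0.395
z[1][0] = -62.14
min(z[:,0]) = -62.14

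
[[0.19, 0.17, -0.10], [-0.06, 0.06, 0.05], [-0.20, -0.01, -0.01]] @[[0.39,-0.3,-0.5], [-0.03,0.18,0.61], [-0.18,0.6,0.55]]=[[0.09, -0.09, -0.05],[-0.03, 0.06, 0.09],[-0.08, 0.05, 0.09]]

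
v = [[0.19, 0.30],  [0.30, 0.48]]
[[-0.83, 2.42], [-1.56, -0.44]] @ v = [[0.57, 0.91], [-0.43, -0.68]]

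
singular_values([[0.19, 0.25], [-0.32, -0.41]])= [0.61, 0.0]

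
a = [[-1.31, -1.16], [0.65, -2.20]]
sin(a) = [[-1.36, 0.23], [-0.13, -1.18]]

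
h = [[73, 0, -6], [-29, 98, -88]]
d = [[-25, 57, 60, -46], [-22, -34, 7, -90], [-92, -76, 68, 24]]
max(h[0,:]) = 73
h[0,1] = 0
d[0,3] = -46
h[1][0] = -29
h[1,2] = -88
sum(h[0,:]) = 67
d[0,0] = -25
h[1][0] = -29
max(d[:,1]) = 57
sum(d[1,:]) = -139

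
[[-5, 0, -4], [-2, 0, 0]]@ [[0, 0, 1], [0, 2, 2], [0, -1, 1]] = [[0, 4, -9], [0, 0, -2]]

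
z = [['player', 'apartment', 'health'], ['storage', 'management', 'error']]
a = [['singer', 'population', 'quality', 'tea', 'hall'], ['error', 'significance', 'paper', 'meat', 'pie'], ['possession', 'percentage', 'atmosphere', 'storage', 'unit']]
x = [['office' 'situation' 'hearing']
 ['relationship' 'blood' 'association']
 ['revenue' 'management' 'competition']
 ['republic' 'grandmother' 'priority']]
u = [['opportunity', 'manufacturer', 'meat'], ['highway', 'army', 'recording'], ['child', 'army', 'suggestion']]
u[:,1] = ['manufacturer', 'army', 'army']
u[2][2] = 'suggestion'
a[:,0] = ['singer', 'error', 'possession']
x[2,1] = 'management'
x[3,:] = ['republic', 'grandmother', 'priority']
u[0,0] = 'opportunity'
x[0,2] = 'hearing'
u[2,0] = 'child'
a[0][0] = 'singer'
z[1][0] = 'storage'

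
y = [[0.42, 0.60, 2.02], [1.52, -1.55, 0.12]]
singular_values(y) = [2.18, 2.14]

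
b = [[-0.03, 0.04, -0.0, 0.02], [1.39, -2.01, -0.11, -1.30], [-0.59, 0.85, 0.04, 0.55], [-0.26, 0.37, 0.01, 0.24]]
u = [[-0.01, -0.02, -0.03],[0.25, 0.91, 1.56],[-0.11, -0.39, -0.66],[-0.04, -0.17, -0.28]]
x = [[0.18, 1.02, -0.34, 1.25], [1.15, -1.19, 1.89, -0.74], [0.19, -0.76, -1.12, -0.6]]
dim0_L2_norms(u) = [0.28, 1.0, 1.72]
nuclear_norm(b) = 3.07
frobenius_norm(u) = 2.01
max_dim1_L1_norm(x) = 4.97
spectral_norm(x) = 2.85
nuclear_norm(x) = 5.38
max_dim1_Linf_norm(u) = 1.56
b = u @ x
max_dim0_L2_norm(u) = 1.72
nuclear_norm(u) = 2.02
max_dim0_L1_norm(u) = 2.53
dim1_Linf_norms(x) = [1.25, 1.89, 1.12]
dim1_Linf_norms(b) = [0.04, 2.01, 0.85, 0.37]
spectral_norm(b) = 3.05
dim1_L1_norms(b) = [0.09, 4.81, 2.03, 0.88]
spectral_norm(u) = 2.01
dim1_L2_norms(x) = [1.66, 2.62, 1.49]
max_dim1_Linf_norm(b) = 2.01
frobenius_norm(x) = 3.44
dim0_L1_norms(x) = [1.52, 2.97, 3.35, 2.59]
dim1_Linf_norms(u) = [0.03, 1.56, 0.66, 0.28]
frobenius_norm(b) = 3.05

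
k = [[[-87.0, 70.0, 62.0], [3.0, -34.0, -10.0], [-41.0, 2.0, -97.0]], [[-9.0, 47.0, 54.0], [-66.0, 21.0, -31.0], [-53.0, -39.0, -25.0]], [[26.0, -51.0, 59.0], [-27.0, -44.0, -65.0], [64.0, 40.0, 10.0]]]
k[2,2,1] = 40.0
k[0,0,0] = -87.0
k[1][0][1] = 47.0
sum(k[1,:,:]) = -101.0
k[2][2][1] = 40.0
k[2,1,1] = -44.0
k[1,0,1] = 47.0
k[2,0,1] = -51.0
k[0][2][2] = -97.0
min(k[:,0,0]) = -87.0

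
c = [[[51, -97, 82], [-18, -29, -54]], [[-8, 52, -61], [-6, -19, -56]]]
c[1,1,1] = -19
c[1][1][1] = -19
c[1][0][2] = -61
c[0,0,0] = 51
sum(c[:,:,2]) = -89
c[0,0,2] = 82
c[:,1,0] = [-18, -6]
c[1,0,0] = -8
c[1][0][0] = -8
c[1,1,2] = -56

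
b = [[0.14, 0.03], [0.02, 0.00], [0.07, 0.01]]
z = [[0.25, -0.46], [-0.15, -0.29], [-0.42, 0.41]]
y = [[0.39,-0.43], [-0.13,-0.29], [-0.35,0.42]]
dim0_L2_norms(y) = [0.54, 0.67]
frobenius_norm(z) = 0.85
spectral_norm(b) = 0.16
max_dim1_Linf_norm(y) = 0.43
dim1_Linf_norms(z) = [0.46, 0.29, 0.42]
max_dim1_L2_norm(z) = 0.59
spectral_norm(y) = 0.81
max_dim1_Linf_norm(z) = 0.46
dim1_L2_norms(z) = [0.52, 0.33, 0.59]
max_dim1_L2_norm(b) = 0.14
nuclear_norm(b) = 0.17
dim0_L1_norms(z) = [0.82, 1.16]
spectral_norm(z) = 0.79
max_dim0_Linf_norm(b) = 0.14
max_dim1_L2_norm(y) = 0.58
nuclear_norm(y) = 1.09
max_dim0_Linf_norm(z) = 0.46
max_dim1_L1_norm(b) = 0.17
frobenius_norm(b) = 0.16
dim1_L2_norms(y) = [0.58, 0.32, 0.55]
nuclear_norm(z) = 1.11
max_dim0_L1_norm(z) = 1.16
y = b + z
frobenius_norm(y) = 0.86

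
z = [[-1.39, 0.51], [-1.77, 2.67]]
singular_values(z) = [3.43, 0.82]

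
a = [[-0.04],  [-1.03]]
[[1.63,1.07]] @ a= [[-1.17]]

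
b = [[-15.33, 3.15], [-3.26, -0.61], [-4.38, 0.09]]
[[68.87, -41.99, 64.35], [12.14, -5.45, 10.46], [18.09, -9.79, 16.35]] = b @ [[-4.09, 2.18, -3.68], [1.96, -2.72, 2.52]]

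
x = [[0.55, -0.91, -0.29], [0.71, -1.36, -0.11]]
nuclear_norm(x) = 2.07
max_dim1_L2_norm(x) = 1.54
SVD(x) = [[-0.58, -0.81], [-0.81, 0.58]] @ diag([1.8834000076832371, 0.18249496173533922]) @ [[-0.48,0.87,0.14], [-0.2,-0.26,0.95]]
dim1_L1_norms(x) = [1.75, 2.18]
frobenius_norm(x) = 1.89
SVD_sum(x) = [[0.52, -0.95, -0.15], [0.73, -1.33, -0.21]] + [[0.03, 0.04, -0.14], [-0.02, -0.03, 0.1]]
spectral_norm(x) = 1.88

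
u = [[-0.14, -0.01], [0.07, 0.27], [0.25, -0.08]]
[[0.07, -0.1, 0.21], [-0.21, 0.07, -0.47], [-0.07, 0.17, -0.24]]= u @[[-0.48, 0.71, -1.4],[-0.65, 0.07, -1.37]]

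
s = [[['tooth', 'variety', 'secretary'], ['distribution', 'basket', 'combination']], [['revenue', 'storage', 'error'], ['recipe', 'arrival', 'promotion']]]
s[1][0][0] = 'revenue'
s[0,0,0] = 'tooth'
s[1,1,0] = 'recipe'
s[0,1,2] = 'combination'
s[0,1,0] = 'distribution'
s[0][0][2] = 'secretary'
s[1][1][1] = 'arrival'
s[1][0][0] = 'revenue'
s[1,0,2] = 'error'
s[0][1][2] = 'combination'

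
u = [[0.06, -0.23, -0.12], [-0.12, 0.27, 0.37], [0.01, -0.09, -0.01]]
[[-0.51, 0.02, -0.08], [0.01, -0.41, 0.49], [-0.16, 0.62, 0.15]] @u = [[-0.03, 0.13, 0.07],[0.05, -0.16, -0.16],[-0.08, 0.19, 0.25]]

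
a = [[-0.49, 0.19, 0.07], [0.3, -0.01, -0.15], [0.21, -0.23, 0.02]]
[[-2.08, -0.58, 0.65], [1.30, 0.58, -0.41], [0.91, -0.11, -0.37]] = a@[[4.06, 2.23, -0.81], [-0.28, 2.55, 0.96], [-0.55, 0.41, 1.03]]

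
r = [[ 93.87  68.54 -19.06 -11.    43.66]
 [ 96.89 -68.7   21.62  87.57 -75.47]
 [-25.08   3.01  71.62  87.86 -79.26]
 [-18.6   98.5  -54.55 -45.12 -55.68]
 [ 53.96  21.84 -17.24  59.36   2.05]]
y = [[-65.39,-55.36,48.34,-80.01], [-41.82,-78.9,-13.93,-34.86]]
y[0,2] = 48.34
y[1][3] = -34.86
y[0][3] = -80.01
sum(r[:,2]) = 2.3900000000000112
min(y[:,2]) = -13.93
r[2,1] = 3.01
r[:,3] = [-11.0, 87.57, 87.86, -45.12, 59.36]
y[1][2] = -13.93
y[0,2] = 48.34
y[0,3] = -80.01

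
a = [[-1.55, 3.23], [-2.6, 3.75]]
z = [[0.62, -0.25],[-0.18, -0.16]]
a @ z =[[-1.54, -0.13], [-2.29, 0.05]]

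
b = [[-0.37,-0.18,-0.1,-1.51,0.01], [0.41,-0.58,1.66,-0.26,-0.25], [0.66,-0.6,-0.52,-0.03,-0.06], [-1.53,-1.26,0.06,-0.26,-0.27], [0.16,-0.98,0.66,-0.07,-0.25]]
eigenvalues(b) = [(1.44+0j), (-2.05+0j), (-0.69+1.2j), (-0.69-1.2j), (-0+0j)]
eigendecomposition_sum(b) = [[0.58+0.00j, 0.22-0.00j, (0.16-0j), (-0.56+0j), (0.05-0j)], [0.31+0.00j, 0.12-0.00j, (0.09-0j), (-0.3+0j), (0.03-0j)], [(0.11+0j), (0.04-0j), (0.03-0j), (-0.11+0j), (0.01-0j)], [(-0.75-0j), (-0.28+0j), -0.20+0.00j, (0.71-0j), (-0.07+0j)], [-0.05-0.00j, -0.02+0.00j, -0.01+0.00j, 0.05-0.00j, (-0+0j)]] + [[-0.81-0.00j, -0.59+0.00j, (0.69-0j), (-0.76-0j), -0.17+0.00j], [-0.23-0.00j, (-0.17+0j), 0.19-0.00j, -0.21-0.00j, -0.05+0.00j], [0.24+0.00j, (0.17-0j), (-0.2+0j), (0.22+0j), (0.05-0j)], [-0.89-0.00j, (-0.64+0j), (0.75-0j), (-0.84-0j), (-0.19+0j)], [-0.17-0.00j, (-0.13+0j), 0.15-0.00j, (-0.16-0j), (-0.04+0j)]] + [[-0.07+0.12j, (0.09-0.3j), -0.47-0.10j, (-0.09-0.05j), 0.06-0.05j],[(0.16-0.15j), -0.27+0.43j, (0.69+0.34j), 0.13+0.11j, -0.12+0.05j],[0.16+0.11j, -0.41-0.15j, (-0.18+0.64j), (-0.07+0.13j), -0.06-0.09j],[0.05+0.09j, (-0.17-0.18j), (-0.25+0.28j), (-0.07+0.05j), -0.01-0.06j],[0.19-0.01j, -0.42+0.14j, 0.26+0.61j, (0.02+0.14j), -0.10-0.03j]] + [[-0.07-0.12j, 0.09+0.30j, (-0.47+0.1j), (-0.09+0.05j), 0.06+0.05j],[(0.16+0.15j), -0.27-0.43j, 0.69-0.34j, (0.13-0.11j), (-0.12-0.05j)],[(0.16-0.11j), (-0.41+0.15j), -0.18-0.64j, -0.07-0.13j, -0.06+0.09j],[(0.05-0.09j), (-0.17+0.18j), -0.25-0.28j, -0.07-0.05j, -0.01+0.06j],[(0.19+0.01j), (-0.42-0.14j), 0.26-0.61j, 0.02-0.14j, -0.10+0.03j]] + [[0.00+0.00j, -0.00-0.00j, -0.00-0.00j, -0.00-0.00j, -0j], [0.00+0.00j, (-0-0j), -0.00-0.00j, (-0-0j), -0j], [(-0-0j), 0j, 0j, 0.00+0.00j, -0.00+0.00j], [(-0-0j), 0j, 0.00+0.00j, 0.00+0.00j, -0.00+0.00j], [-0.00-0.00j, 0.00+0.00j, 0j, 0j, -0.00+0.00j]]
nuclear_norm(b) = 6.80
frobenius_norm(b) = 3.53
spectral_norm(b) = 2.35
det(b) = 0.01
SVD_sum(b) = [[-0.29,  -0.51,  0.35,  -0.26,  -0.13], [-0.46,  -0.79,  0.55,  -0.40,  -0.2], [0.03,  0.05,  -0.04,  0.03,  0.01], [-0.64,  -1.11,  0.78,  -0.56,  -0.28], [-0.39,  -0.68,  0.47,  -0.34,  -0.17]] + [[-0.45,  -0.0,  -0.47,  -0.15,  0.04], [0.94,  0.0,  0.98,  0.32,  -0.08], [0.05,  0.0,  0.05,  0.02,  -0.00], [-0.69,  -0.0,  -0.72,  -0.24,  0.06], [0.38,  0.00,  0.4,  0.13,  -0.03]] + [[0.32, 0.38, 0.06, -1.09, 0.11], [0.06, 0.07, 0.01, -0.2, 0.02], [-0.0, -0.01, -0.00, 0.01, -0.0], [-0.16, -0.19, -0.03, 0.53, -0.05], [-0.05, -0.06, -0.01, 0.17, -0.02]] + [[0.05, -0.05, -0.04, -0.01, -0.01], [-0.13, 0.14, 0.11, 0.02, 0.01], [0.59, -0.65, -0.53, -0.09, -0.07], [-0.04, 0.04, 0.03, 0.01, 0.00], [0.22, -0.25, -0.20, -0.03, -0.03]] + [[0.00,  0.0,  -0.0,  -0.00,  -0.0], [-0.0,  -0.00,  0.00,  0.00,  0.00], [-0.0,  -0.00,  0.00,  0.0,  0.0], [-0.0,  -0.00,  0.00,  0.00,  0.00], [0.00,  0.00,  -0.0,  -0.0,  -0.0]]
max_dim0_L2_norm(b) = 1.86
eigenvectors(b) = [[-0.58+0.00j, (-0.64+0j), (-0.34+0.09j), (-0.34-0.09j), -0.02+0.00j],[(-0.31+0j), -0.18+0.00j, 0.57+0.00j, 0.57-0.00j, (-0.19+0j)],[(-0.11+0j), 0.19+0.00j, 0.09+0.48j, (0.09-0.48j), (0.09+0j)],[0.74+0.00j, -0.71+0.00j, -0.07+0.26j, -0.07-0.26j, 0.03+0.00j],[(0.05+0j), (-0.14+0j), (0.37+0.32j), (0.37-0.32j), 0.98+0.00j]]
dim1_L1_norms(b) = [2.17, 3.16, 1.87, 3.38, 2.12]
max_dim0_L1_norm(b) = 3.6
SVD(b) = [[-0.31, 0.34, -0.88, -0.07, 0.08],[-0.49, -0.72, -0.16, 0.2, -0.42],[0.03, -0.04, 0.01, -0.91, -0.41],[-0.69, 0.53, 0.43, 0.06, -0.23],[-0.42, -0.29, 0.14, -0.35, 0.77]] @ diag([2.353082264877286, 1.944365227395397, 1.3758664350518748, 1.1274912518707925, 0.0016574281598844764]) @ [[0.39, 0.68, -0.48, 0.35, 0.17], [-0.67, -0.0, -0.70, -0.23, 0.06], [-0.27, -0.31, -0.05, 0.91, -0.09], [-0.57, 0.63, 0.52, 0.09, 0.07], [0.01, 0.19, -0.09, -0.03, -0.98]]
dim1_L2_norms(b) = [1.57, 1.84, 1.03, 2.02, 1.22]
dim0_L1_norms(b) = [3.13, 3.6, 3.0, 2.13, 0.84]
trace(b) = -1.98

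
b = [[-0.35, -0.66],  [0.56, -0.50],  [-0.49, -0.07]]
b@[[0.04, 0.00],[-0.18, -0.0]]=[[0.1,0.0],[0.11,0.0],[-0.01,0.00]]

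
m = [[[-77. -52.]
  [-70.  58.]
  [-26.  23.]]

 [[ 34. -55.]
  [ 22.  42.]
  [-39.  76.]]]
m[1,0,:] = [34.0, -55.0]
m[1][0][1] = -55.0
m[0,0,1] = -52.0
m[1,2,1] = 76.0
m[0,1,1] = 58.0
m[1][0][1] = -55.0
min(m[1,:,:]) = -55.0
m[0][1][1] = 58.0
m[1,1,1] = 42.0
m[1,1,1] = 42.0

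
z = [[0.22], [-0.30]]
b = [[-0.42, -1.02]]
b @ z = [[0.21]]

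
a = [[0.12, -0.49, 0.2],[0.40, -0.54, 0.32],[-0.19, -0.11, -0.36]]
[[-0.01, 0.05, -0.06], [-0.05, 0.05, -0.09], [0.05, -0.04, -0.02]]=a @ [[-0.11,-0.08,-0.08],[-0.03,-0.06,0.13],[-0.07,0.16,0.05]]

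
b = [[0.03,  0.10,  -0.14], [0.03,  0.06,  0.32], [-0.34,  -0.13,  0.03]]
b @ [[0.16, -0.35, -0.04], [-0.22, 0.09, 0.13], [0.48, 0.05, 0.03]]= [[-0.08, -0.01, 0.01], [0.15, 0.01, 0.02], [-0.01, 0.11, -0.00]]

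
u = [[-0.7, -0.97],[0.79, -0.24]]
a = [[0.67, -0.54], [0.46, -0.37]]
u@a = [[-0.92, 0.74],[0.42, -0.34]]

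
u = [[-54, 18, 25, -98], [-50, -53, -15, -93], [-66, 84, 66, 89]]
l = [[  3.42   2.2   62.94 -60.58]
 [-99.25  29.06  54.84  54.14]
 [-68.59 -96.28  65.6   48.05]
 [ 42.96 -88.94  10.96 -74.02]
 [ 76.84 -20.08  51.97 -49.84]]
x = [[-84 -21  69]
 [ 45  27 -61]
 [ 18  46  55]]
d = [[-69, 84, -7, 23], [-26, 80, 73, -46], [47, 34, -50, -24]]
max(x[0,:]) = 69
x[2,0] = 18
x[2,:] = [18, 46, 55]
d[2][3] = -24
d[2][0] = 47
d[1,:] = [-26, 80, 73, -46]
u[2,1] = 84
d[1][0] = -26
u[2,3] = 89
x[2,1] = 46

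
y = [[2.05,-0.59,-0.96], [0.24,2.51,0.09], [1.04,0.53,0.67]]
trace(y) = 5.23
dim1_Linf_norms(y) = [2.05, 2.51, 1.04]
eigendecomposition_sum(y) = [[1.77-0.84j, (1.68-0.31j), -0.83+1.47j], [-0.53+0.04j, (-0.45-0.08j), 0.35-0.29j], [0.81-1.54j, (1.02-1.12j), (0.2+1.49j)]] + [[(1.77+0.84j), 1.68+0.31j, (-0.83-1.47j)], [-0.53-0.04j, -0.45+0.08j, (0.35+0.29j)], [0.81+1.54j, 1.02+1.12j, 0.20-1.49j]] + [[-1.49+0.00j, (-3.96+0j), 0.71+0.00j],[1.29-0.00j, (3.42-0j), (-0.61-0j)],[-0.57+0.00j, -1.51+0.00j, 0.27+0.00j]]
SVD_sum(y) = [[0.21, -1.10, -0.26],  [-0.43, 2.28, 0.54],  [-0.09, 0.45, 0.11]] + [[1.91, 0.46, -0.44], [0.75, 0.18, -0.17], [0.91, 0.22, -0.21]] + [[-0.07,0.05,-0.26], [-0.08,0.05,-0.28], [0.21,-0.14,0.77]]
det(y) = 5.77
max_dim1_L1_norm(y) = 3.6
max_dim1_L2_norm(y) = 2.52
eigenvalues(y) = [(1.52+0.57j), (1.52-0.57j), (2.19+0j)]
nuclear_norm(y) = 5.96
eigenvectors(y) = [[(0.73+0j), (0.73-0j), (0.73+0j)], [-0.18-0.07j, -0.18+0.07j, (-0.63+0j)], [0.52-0.39j, (0.52+0.39j), (0.28+0j)]]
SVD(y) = [[0.43,0.85,-0.30], [-0.89,0.33,-0.32], [-0.18,0.41,0.9]] @ diag([2.685445132566104, 2.3695204951976, 0.907280035499255]) @ [[0.18, -0.96, -0.23], [0.95, 0.23, -0.22], [0.26, -0.18, 0.95]]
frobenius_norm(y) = 3.69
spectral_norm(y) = 2.69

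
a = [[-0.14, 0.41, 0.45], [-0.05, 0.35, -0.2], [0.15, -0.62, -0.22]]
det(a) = 0.002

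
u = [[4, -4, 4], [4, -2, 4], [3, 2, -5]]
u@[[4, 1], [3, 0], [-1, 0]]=[[0, 4], [6, 4], [23, 3]]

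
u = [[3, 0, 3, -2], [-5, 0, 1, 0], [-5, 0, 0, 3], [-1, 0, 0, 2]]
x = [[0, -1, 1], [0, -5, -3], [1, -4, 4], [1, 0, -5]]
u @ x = [[1, -15, 25], [1, 1, -1], [3, 5, -20], [2, 1, -11]]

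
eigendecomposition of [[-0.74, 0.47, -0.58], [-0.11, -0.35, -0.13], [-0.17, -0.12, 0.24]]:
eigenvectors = [[0.5, -0.9, -0.71], [0.08, -0.39, -0.65], [-0.86, -0.22, -0.26]]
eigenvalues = [0.35, -0.68, -0.52]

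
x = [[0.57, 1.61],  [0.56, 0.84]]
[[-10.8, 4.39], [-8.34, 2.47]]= x @[[-10.3, 0.69], [-3.06, 2.48]]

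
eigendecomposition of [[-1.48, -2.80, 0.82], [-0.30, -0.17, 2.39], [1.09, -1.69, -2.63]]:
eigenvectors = [[0.83+0.00j, -0.74+0.00j, (-0.74-0j)],[(0.4+0j), (0.11+0.47j), 0.11-0.47j],[-0.40+0.00j, (-0.46+0.01j), (-0.46-0.01j)]]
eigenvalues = [(-3.21+0j), (-0.53+1.79j), (-0.53-1.79j)]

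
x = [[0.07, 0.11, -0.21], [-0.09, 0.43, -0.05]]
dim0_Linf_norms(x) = [0.09, 0.43, 0.21]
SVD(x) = [[-0.32, -0.95], [-0.95, 0.32]] @ diag([0.46148084842703785, 0.20889094411932108]) @ [[0.14, -0.96, 0.25], [-0.46, 0.16, 0.88]]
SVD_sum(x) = [[-0.02, 0.14, -0.04], [-0.06, 0.42, -0.11]] + [[0.09, -0.03, -0.17], [-0.03, 0.01, 0.06]]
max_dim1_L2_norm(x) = 0.44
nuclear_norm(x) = 0.67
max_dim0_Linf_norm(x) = 0.43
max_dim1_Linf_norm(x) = 0.43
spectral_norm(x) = 0.46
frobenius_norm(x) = 0.51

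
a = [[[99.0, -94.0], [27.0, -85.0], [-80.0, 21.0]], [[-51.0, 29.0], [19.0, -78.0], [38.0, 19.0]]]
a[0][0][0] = 99.0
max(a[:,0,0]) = 99.0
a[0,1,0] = 27.0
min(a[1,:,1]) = -78.0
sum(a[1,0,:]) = -22.0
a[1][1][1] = -78.0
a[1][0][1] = 29.0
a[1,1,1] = -78.0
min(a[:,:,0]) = -80.0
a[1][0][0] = -51.0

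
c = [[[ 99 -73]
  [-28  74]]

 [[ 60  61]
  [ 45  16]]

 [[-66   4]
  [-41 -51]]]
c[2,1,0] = -41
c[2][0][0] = -66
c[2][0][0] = -66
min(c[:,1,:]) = -51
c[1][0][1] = 61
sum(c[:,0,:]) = 85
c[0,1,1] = 74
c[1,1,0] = 45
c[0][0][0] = 99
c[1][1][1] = 16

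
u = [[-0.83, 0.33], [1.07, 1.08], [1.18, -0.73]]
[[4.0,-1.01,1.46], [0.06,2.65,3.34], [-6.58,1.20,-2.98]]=u @[[-3.44, 1.57, -0.38], [3.46, 0.90, 3.47]]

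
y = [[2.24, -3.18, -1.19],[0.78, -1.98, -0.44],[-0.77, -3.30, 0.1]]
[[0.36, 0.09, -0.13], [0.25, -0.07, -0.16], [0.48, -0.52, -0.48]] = y @ [[0.04, 0.14, -0.01], [-0.15, 0.12, 0.14], [0.17, -0.13, -0.28]]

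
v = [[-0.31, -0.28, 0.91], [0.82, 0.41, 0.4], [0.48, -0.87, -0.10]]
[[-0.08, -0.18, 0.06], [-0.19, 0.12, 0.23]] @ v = [[-0.09, -0.10, -0.15], [0.27, -0.10, -0.15]]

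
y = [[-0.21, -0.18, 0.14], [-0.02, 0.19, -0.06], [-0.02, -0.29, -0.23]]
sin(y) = [[-0.21, -0.18, 0.14], [-0.02, 0.19, -0.06], [-0.02, -0.29, -0.23]]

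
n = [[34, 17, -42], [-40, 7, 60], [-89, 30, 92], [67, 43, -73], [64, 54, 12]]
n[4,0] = 64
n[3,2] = -73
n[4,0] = 64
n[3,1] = 43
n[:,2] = [-42, 60, 92, -73, 12]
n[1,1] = 7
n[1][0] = -40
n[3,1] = 43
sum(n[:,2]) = 49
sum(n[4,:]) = 130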